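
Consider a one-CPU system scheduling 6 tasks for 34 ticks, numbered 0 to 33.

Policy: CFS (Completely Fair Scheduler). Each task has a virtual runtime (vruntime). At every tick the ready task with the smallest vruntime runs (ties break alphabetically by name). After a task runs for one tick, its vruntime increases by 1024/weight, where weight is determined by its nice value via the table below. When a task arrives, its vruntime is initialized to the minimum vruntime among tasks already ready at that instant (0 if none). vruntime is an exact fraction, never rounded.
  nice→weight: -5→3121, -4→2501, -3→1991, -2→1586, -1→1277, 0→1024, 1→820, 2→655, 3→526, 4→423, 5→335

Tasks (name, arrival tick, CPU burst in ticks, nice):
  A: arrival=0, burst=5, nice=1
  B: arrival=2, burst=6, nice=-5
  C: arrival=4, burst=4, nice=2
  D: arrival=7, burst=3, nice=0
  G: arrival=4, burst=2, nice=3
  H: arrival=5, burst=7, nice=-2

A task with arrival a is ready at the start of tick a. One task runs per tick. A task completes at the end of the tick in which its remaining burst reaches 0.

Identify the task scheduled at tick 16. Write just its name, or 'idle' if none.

running at tick 16 = B

t=0: vr[A=0] → run A
t=1: vr[A=256/205] → run A
t=2: vr[A=512/205 B=512/205] → run A
t=3: vr[A=768/205 B=512/205] → run B
t=4: vr[A=768/205 B=1807872/639805 C=1807872/639805 G=1807872/639805] → run B
t=5: vr[A=768/205 B=2017792/639805 C=1807872/639805 G=1807872/639805 H=1807872/639805] → run C
t=6: vr[A=768/205 B=2017792/639805 C=367863296/83814455 G=1807872/639805 H=1807872/639805] → run G
t=7: vr[A=768/205 B=2017792/639805 C=367863296/83814455 D=1807872/639805 G=803050496/168268715 H=1807872/639805] → run D
t=8: vr[A=768/205 B=2017792/639805 C=367863296/83814455 D=2447677/639805 G=803050496/168268715 H=1807872/639805] → run H
t=9: vr[A=768/205 B=2017792/639805 C=367863296/83814455 D=2447677/639805 G=803050496/168268715 H=1761222656/507365365] → run B
t=10: vr[A=768/205 B=2227712/639805 C=367863296/83814455 D=2447677/639805 G=803050496/168268715 H=1761222656/507365365] → run H
t=11: vr[A=768/205 B=2227712/639805 C=367863296/83814455 D=2447677/639805 G=803050496/168268715 H=2088802816/507365365] → run B
t=12: vr[A=768/205 B=2437632/639805 C=367863296/83814455 D=2447677/639805 G=803050496/168268715 H=2088802816/507365365] → run A
t=13: vr[A=1024/205 B=2437632/639805 C=367863296/83814455 D=2447677/639805 G=803050496/168268715 H=2088802816/507365365] → run B
t=14: vr[A=1024/205 B=2647552/639805 C=367863296/83814455 D=2447677/639805 G=803050496/168268715 H=2088802816/507365365] → run D
t=15: vr[A=1024/205 B=2647552/639805 C=367863296/83814455 D=3087482/639805 G=803050496/168268715 H=2088802816/507365365] → run H
t=16: vr[A=1024/205 B=2647552/639805 C=367863296/83814455 D=3087482/639805 G=803050496/168268715 H=2416382976/507365365] → run B
t=17: vr[A=1024/205 C=367863296/83814455 D=3087482/639805 G=803050496/168268715 H=2416382976/507365365] → run C
t=18: vr[A=1024/205 C=99779072/16762891 D=3087482/639805 G=803050496/168268715 H=2416382976/507365365] → run H
t=19: vr[A=1024/205 C=99779072/16762891 D=3087482/639805 G=803050496/168268715 H=2743963136/507365365] → run G
t=20: vr[A=1024/205 C=99779072/16762891 D=3087482/639805 H=2743963136/507365365] → run D
t=21: vr[A=1024/205 C=99779072/16762891 H=2743963136/507365365] → run A
t=22: vr[C=99779072/16762891 H=2743963136/507365365] → run H
t=23: vr[C=99779072/16762891 H=3071543296/507365365] → run C
t=24: vr[C=629927424/83814455 H=3071543296/507365365] → run H
t=25: vr[C=629927424/83814455 H=3399123456/507365365] → run H
t=26: vr[C=629927424/83814455] → run C
t=27: (idle)
t=28: (idle)
t=29: (idle)
t=30: (idle)
t=31: (idle)
t=32: (idle)
t=33: (idle)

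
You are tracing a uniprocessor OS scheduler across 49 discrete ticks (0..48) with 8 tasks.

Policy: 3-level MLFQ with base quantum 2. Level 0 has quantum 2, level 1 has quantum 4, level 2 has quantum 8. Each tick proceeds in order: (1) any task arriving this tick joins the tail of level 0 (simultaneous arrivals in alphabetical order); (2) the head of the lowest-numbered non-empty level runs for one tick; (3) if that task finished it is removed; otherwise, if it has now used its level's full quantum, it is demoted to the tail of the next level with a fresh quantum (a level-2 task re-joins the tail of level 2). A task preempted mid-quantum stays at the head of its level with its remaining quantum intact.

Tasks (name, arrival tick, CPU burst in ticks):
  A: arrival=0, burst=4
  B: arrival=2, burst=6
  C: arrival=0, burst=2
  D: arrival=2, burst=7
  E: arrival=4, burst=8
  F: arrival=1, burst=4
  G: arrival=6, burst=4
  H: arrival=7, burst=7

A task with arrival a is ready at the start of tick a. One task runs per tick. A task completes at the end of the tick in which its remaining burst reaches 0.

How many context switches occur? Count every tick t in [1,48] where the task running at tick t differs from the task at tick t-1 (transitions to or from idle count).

t=0: L0/L1/L2 = AC/-/- → run A
t=1: L0/L1/L2 = ACF/-/- → run A
t=2: L0/L1/L2 = CFBD/A/- → run C
t=3: L0/L1/L2 = CFBD/A/- → run C
t=4: L0/L1/L2 = FBDE/A/- → run F
t=5: L0/L1/L2 = FBDE/A/- → run F
t=6: L0/L1/L2 = BDEG/AF/- → run B
t=7: L0/L1/L2 = BDEGH/AF/- → run B
t=8: L0/L1/L2 = DEGH/AFB/- → run D
t=9: L0/L1/L2 = DEGH/AFB/- → run D
t=10: L0/L1/L2 = EGH/AFBD/- → run E
t=11: L0/L1/L2 = EGH/AFBD/- → run E
t=12: L0/L1/L2 = GH/AFBDE/- → run G
t=13: L0/L1/L2 = GH/AFBDE/- → run G
t=14: L0/L1/L2 = H/AFBDEG/- → run H
t=15: L0/L1/L2 = H/AFBDEG/- → run H
t=16: L0/L1/L2 = -/AFBDEGH/- → run A
t=17: L0/L1/L2 = -/AFBDEGH/- → run A
t=18: L0/L1/L2 = -/FBDEGH/- → run F
t=19: L0/L1/L2 = -/FBDEGH/- → run F
t=20: L0/L1/L2 = -/BDEGH/- → run B
t=21: L0/L1/L2 = -/BDEGH/- → run B
t=22: L0/L1/L2 = -/BDEGH/- → run B
t=23: L0/L1/L2 = -/BDEGH/- → run B
t=24: L0/L1/L2 = -/DEGH/- → run D
t=25: L0/L1/L2 = -/DEGH/- → run D
t=26: L0/L1/L2 = -/DEGH/- → run D
t=27: L0/L1/L2 = -/DEGH/- → run D
t=28: L0/L1/L2 = -/EGH/D → run E
t=29: L0/L1/L2 = -/EGH/D → run E
t=30: L0/L1/L2 = -/EGH/D → run E
t=31: L0/L1/L2 = -/EGH/D → run E
t=32: L0/L1/L2 = -/GH/DE → run G
t=33: L0/L1/L2 = -/GH/DE → run G
t=34: L0/L1/L2 = -/H/DE → run H
t=35: L0/L1/L2 = -/H/DE → run H
t=36: L0/L1/L2 = -/H/DE → run H
t=37: L0/L1/L2 = -/H/DE → run H
t=38: L0/L1/L2 = -/-/DEH → run D
t=39: L0/L1/L2 = -/-/EH → run E
t=40: L0/L1/L2 = -/-/EH → run E
t=41: L0/L1/L2 = -/-/H → run H
t=42: (idle)
t=43: (idle)
t=44: (idle)
t=45: (idle)
t=46: (idle)
t=47: (idle)
t=48: (idle)

context switches = 18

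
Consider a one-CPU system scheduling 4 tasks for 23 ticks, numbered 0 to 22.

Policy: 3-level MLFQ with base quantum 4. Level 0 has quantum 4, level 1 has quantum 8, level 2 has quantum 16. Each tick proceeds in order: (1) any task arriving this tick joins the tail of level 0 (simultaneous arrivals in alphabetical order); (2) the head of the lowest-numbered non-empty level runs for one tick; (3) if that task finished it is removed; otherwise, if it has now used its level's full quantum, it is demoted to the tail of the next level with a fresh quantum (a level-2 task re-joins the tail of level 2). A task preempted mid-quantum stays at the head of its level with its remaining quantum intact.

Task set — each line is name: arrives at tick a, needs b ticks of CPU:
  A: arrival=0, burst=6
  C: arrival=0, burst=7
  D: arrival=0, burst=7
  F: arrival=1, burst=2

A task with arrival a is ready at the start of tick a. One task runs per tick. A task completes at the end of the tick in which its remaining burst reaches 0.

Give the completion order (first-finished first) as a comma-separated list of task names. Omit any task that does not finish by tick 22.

completion order = F, A, C, D

t=0: L0/L1/L2 = ACD/-/- → run A
t=1: L0/L1/L2 = ACDF/-/- → run A
t=2: L0/L1/L2 = ACDF/-/- → run A
t=3: L0/L1/L2 = ACDF/-/- → run A
t=4: L0/L1/L2 = CDF/A/- → run C
t=5: L0/L1/L2 = CDF/A/- → run C
t=6: L0/L1/L2 = CDF/A/- → run C
t=7: L0/L1/L2 = CDF/A/- → run C
t=8: L0/L1/L2 = DF/AC/- → run D
t=9: L0/L1/L2 = DF/AC/- → run D
t=10: L0/L1/L2 = DF/AC/- → run D
t=11: L0/L1/L2 = DF/AC/- → run D
t=12: L0/L1/L2 = F/ACD/- → run F
t=13: L0/L1/L2 = F/ACD/- → run F
t=14: L0/L1/L2 = -/ACD/- → run A
t=15: L0/L1/L2 = -/ACD/- → run A
t=16: L0/L1/L2 = -/CD/- → run C
t=17: L0/L1/L2 = -/CD/- → run C
t=18: L0/L1/L2 = -/CD/- → run C
t=19: L0/L1/L2 = -/D/- → run D
t=20: L0/L1/L2 = -/D/- → run D
t=21: L0/L1/L2 = -/D/- → run D
t=22: (idle)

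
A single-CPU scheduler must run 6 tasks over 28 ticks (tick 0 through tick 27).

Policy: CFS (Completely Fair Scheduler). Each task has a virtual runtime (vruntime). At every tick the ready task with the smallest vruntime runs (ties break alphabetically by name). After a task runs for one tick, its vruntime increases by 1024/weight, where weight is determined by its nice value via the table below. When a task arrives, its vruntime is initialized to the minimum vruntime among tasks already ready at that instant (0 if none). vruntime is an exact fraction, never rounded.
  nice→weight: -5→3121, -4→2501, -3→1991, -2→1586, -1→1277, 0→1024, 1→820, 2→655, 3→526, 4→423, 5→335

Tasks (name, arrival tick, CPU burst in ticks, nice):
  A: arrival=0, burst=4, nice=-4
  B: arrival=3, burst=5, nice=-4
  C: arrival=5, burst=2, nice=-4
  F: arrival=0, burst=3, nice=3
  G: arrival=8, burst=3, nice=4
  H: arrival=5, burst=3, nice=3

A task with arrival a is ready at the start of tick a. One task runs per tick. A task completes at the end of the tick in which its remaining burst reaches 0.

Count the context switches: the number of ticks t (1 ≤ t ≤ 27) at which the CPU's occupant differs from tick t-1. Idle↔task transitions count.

context switches = 18

t=0: vr[A=0 F=0] → run A
t=1: vr[A=1024/2501 F=0] → run F
t=2: vr[A=1024/2501 F=512/263] → run A
t=3: vr[A=2048/2501 B=2048/2501 F=512/263] → run A
t=4: vr[A=3072/2501 B=2048/2501 F=512/263] → run B
t=5: vr[A=3072/2501 B=3072/2501 C=3072/2501 F=512/263 H=3072/2501] → run A
t=6: vr[B=3072/2501 C=3072/2501 F=512/263 H=3072/2501] → run B
t=7: vr[B=4096/2501 C=3072/2501 F=512/263 H=3072/2501] → run C
t=8: vr[B=4096/2501 C=4096/2501 F=512/263 G=3072/2501 H=3072/2501] → run G
t=9: vr[B=4096/2501 C=4096/2501 F=512/263 G=3860480/1057923 H=3072/2501] → run H
t=10: vr[B=4096/2501 C=4096/2501 F=512/263 G=3860480/1057923 H=2088448/657763] → run B
t=11: vr[B=5120/2501 C=4096/2501 F=512/263 G=3860480/1057923 H=2088448/657763] → run C
t=12: vr[B=5120/2501 F=512/263 G=3860480/1057923 H=2088448/657763] → run F
t=13: vr[B=5120/2501 F=1024/263 G=3860480/1057923 H=2088448/657763] → run B
t=14: vr[B=6144/2501 F=1024/263 G=3860480/1057923 H=2088448/657763] → run B
t=15: vr[F=1024/263 G=3860480/1057923 H=2088448/657763] → run H
t=16: vr[F=1024/263 G=3860480/1057923 H=3368960/657763] → run G
t=17: vr[F=1024/263 G=6421504/1057923 H=3368960/657763] → run F
t=18: vr[G=6421504/1057923 H=3368960/657763] → run H
t=19: vr[G=6421504/1057923] → run G
t=20: (idle)
t=21: (idle)
t=22: (idle)
t=23: (idle)
t=24: (idle)
t=25: (idle)
t=26: (idle)
t=27: (idle)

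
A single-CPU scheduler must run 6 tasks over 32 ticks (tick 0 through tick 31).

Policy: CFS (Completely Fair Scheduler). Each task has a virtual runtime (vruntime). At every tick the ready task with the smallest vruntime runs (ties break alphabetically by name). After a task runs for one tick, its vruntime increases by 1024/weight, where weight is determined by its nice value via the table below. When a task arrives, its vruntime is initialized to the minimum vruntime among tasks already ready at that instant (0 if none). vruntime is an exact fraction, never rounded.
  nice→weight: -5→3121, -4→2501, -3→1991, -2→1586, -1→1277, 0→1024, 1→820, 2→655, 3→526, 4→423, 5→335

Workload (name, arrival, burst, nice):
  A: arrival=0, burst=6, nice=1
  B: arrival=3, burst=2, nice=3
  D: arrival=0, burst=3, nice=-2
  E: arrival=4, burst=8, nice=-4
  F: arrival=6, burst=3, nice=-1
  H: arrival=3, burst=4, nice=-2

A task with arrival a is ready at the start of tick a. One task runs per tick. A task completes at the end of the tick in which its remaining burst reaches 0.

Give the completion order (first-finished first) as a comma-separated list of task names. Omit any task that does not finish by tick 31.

completion order = D, F, H, B, E, A

t=0: vr[A=0 D=0] → run A
t=1: vr[A=256/205 D=0] → run D
t=2: vr[A=256/205 D=512/793] → run D
t=3: vr[A=256/205 B=256/205 D=1024/793 H=256/205] → run A
t=4: vr[A=512/205 B=256/205 D=1024/793 E=256/205 H=256/205] → run B
t=5: vr[A=512/205 B=172288/53915 D=1024/793 E=256/205 H=256/205] → run E
t=6: vr[A=512/205 B=172288/53915 D=1024/793 E=20736/12505 F=256/205 H=256/205] → run F
t=7: vr[A=512/205 B=172288/53915 D=1024/793 E=20736/12505 F=536832/261785 H=256/205] → run H
t=8: vr[A=512/205 B=172288/53915 D=1024/793 E=20736/12505 F=536832/261785 H=307968/162565] → run D
t=9: vr[A=512/205 B=172288/53915 E=20736/12505 F=536832/261785 H=307968/162565] → run E
t=10: vr[A=512/205 B=172288/53915 E=25856/12505 F=536832/261785 H=307968/162565] → run H
t=11: vr[A=512/205 B=172288/53915 E=25856/12505 F=536832/261785 H=412928/162565] → run F
t=12: vr[A=512/205 B=172288/53915 E=25856/12505 F=746752/261785 H=412928/162565] → run E
t=13: vr[A=512/205 B=172288/53915 E=30976/12505 F=746752/261785 H=412928/162565] → run E
t=14: vr[A=512/205 B=172288/53915 E=36096/12505 F=746752/261785 H=412928/162565] → run A
t=15: vr[A=768/205 B=172288/53915 E=36096/12505 F=746752/261785 H=412928/162565] → run H
t=16: vr[A=768/205 B=172288/53915 E=36096/12505 F=746752/261785 H=517888/162565] → run F
t=17: vr[A=768/205 B=172288/53915 E=36096/12505 H=517888/162565] → run E
t=18: vr[A=768/205 B=172288/53915 E=41216/12505 H=517888/162565] → run H
t=19: vr[A=768/205 B=172288/53915 E=41216/12505] → run B
t=20: vr[A=768/205 E=41216/12505] → run E
t=21: vr[A=768/205 E=46336/12505] → run E
t=22: vr[A=768/205 E=51456/12505] → run A
t=23: vr[A=1024/205 E=51456/12505] → run E
t=24: vr[A=1024/205] → run A
t=25: vr[A=256/41] → run A
t=26: (idle)
t=27: (idle)
t=28: (idle)
t=29: (idle)
t=30: (idle)
t=31: (idle)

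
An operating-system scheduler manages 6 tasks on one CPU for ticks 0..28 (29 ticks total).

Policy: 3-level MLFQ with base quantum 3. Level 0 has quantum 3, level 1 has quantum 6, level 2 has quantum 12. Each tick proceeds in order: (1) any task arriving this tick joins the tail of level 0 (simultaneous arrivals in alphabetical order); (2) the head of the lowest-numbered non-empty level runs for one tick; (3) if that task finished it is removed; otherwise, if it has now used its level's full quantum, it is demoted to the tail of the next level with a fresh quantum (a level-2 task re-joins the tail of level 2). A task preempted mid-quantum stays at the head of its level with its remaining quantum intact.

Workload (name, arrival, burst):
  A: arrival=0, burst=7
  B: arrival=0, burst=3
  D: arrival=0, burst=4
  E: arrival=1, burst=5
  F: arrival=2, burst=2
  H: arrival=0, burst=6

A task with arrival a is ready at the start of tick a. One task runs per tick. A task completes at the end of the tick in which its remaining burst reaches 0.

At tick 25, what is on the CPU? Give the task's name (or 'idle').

running at tick 25 = E

t=0: L0/L1/L2 = ABDH/-/- → run A
t=1: L0/L1/L2 = ABDHE/-/- → run A
t=2: L0/L1/L2 = ABDHEF/-/- → run A
t=3: L0/L1/L2 = BDHEF/A/- → run B
t=4: L0/L1/L2 = BDHEF/A/- → run B
t=5: L0/L1/L2 = BDHEF/A/- → run B
t=6: L0/L1/L2 = DHEF/A/- → run D
t=7: L0/L1/L2 = DHEF/A/- → run D
t=8: L0/L1/L2 = DHEF/A/- → run D
t=9: L0/L1/L2 = HEF/AD/- → run H
t=10: L0/L1/L2 = HEF/AD/- → run H
t=11: L0/L1/L2 = HEF/AD/- → run H
t=12: L0/L1/L2 = EF/ADH/- → run E
t=13: L0/L1/L2 = EF/ADH/- → run E
t=14: L0/L1/L2 = EF/ADH/- → run E
t=15: L0/L1/L2 = F/ADHE/- → run F
t=16: L0/L1/L2 = F/ADHE/- → run F
t=17: L0/L1/L2 = -/ADHE/- → run A
t=18: L0/L1/L2 = -/ADHE/- → run A
t=19: L0/L1/L2 = -/ADHE/- → run A
t=20: L0/L1/L2 = -/ADHE/- → run A
t=21: L0/L1/L2 = -/DHE/- → run D
t=22: L0/L1/L2 = -/HE/- → run H
t=23: L0/L1/L2 = -/HE/- → run H
t=24: L0/L1/L2 = -/HE/- → run H
t=25: L0/L1/L2 = -/E/- → run E
t=26: L0/L1/L2 = -/E/- → run E
t=27: (idle)
t=28: (idle)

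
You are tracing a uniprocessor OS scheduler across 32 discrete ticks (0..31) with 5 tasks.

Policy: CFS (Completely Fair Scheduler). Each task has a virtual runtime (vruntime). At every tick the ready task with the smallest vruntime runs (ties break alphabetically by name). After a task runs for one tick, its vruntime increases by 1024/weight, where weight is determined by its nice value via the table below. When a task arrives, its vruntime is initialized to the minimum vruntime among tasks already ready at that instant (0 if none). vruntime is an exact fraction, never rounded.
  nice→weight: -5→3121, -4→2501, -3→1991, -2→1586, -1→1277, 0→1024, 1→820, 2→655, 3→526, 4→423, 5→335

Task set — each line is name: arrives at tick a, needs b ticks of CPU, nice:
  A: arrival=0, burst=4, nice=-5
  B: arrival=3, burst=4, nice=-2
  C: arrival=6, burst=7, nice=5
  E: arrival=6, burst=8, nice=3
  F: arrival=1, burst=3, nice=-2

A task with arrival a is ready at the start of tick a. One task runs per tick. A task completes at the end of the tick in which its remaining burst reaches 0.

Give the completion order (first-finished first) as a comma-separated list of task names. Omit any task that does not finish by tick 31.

completion order = A, F, B, E, C

t=0: vr[A=0] → run A
t=1: vr[A=1024/3121 F=1024/3121] → run A
t=2: vr[A=2048/3121 F=1024/3121] → run F
t=3: vr[A=2048/3121 B=2048/3121 F=2409984/2474953] → run A
t=4: vr[A=3072/3121 B=2048/3121 F=2409984/2474953] → run B
t=5: vr[A=3072/3121 B=3222016/2474953 F=2409984/2474953] → run F
t=6: vr[A=3072/3121 B=3222016/2474953 C=3072/3121 E=3072/3121 F=4007936/2474953] → run A
t=7: vr[B=3222016/2474953 C=3072/3121 E=3072/3121 F=4007936/2474953] → run C
t=8: vr[B=3222016/2474953 C=4225024/1045535 E=3072/3121 F=4007936/2474953] → run E
t=9: vr[B=3222016/2474953 C=4225024/1045535 E=2405888/820823 F=4007936/2474953] → run B
t=10: vr[B=4819968/2474953 C=4225024/1045535 E=2405888/820823 F=4007936/2474953] → run F
t=11: vr[B=4819968/2474953 C=4225024/1045535 E=2405888/820823] → run B
t=12: vr[B=6417920/2474953 C=4225024/1045535 E=2405888/820823] → run B
t=13: vr[C=4225024/1045535 E=2405888/820823] → run E
t=14: vr[C=4225024/1045535 E=4003840/820823] → run C
t=15: vr[C=7420928/1045535 E=4003840/820823] → run E
t=16: vr[C=7420928/1045535 E=5601792/820823] → run E
t=17: vr[C=7420928/1045535 E=7199744/820823] → run C
t=18: vr[C=10616832/1045535 E=7199744/820823] → run E
t=19: vr[C=10616832/1045535 E=8797696/820823] → run C
t=20: vr[C=13812736/1045535 E=8797696/820823] → run E
t=21: vr[C=13812736/1045535 E=10395648/820823] → run E
t=22: vr[C=13812736/1045535 E=11993600/820823] → run C
t=23: vr[C=3401728/209107 E=11993600/820823] → run E
t=24: vr[C=3401728/209107] → run C
t=25: vr[C=20204544/1045535] → run C
t=26: (idle)
t=27: (idle)
t=28: (idle)
t=29: (idle)
t=30: (idle)
t=31: (idle)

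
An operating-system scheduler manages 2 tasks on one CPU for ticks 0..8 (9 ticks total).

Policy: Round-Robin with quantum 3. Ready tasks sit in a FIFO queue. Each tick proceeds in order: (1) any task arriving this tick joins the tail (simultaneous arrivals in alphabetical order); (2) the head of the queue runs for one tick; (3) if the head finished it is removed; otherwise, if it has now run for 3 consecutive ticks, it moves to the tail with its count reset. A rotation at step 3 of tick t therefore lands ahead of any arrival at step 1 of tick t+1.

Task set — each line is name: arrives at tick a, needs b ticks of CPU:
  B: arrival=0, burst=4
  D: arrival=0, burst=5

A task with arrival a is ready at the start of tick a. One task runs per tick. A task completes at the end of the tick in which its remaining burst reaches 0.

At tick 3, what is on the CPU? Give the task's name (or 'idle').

t=0: queue=[B,D] q_used=0 → run B
t=1: queue=[B,D] q_used=1 → run B
t=2: queue=[B,D] q_used=2 → run B
t=3: queue=[D,B] q_used=0 → run D
t=4: queue=[D,B] q_used=1 → run D
t=5: queue=[D,B] q_used=2 → run D
t=6: queue=[B,D] q_used=0 → run B
t=7: queue=[D] q_used=0 → run D
t=8: queue=[D] q_used=1 → run D

running at tick 3 = D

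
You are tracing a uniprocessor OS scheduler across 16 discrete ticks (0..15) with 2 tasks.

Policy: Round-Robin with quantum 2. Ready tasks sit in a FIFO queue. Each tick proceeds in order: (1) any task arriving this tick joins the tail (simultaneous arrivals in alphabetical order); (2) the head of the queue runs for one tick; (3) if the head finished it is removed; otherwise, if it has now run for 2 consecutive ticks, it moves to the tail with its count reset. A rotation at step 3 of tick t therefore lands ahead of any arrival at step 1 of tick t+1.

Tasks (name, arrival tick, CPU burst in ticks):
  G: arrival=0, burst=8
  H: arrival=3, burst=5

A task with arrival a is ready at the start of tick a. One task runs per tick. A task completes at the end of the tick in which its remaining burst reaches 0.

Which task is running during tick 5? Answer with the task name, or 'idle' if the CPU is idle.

running at tick 5 = H

t=0: queue=[G] q_used=0 → run G
t=1: queue=[G] q_used=1 → run G
t=2: queue=[G] q_used=0 → run G
t=3: queue=[G,H] q_used=1 → run G
t=4: queue=[H,G] q_used=0 → run H
t=5: queue=[H,G] q_used=1 → run H
t=6: queue=[G,H] q_used=0 → run G
t=7: queue=[G,H] q_used=1 → run G
t=8: queue=[H,G] q_used=0 → run H
t=9: queue=[H,G] q_used=1 → run H
t=10: queue=[G,H] q_used=0 → run G
t=11: queue=[G,H] q_used=1 → run G
t=12: queue=[H] q_used=0 → run H
t=13: (idle)
t=14: (idle)
t=15: (idle)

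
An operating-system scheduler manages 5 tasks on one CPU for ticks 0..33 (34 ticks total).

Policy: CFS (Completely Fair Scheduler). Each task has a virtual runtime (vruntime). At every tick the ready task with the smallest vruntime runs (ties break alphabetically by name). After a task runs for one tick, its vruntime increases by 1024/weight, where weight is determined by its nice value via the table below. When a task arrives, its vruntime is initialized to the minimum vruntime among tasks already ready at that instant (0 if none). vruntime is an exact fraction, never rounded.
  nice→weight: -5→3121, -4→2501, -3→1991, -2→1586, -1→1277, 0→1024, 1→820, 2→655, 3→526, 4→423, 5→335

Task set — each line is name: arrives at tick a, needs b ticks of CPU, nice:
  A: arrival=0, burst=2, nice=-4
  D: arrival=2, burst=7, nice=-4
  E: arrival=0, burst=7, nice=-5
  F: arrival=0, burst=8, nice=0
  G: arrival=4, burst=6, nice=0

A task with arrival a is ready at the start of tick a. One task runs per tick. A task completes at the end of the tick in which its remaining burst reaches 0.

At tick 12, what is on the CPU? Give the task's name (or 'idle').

running at tick 12 = D

t=0: vr[A=0 E=0 F=0] → run A
t=1: vr[A=1024/2501 E=0 F=0] → run E
t=2: vr[A=1024/2501 D=0 E=1024/3121 F=0] → run D
t=3: vr[A=1024/2501 D=1024/2501 E=1024/3121 F=0] → run F
t=4: vr[A=1024/2501 D=1024/2501 E=1024/3121 F=1 G=1024/3121] → run E
t=5: vr[A=1024/2501 D=1024/2501 E=2048/3121 F=1 G=1024/3121] → run G
t=6: vr[A=1024/2501 D=1024/2501 E=2048/3121 F=1 G=4145/3121] → run A
t=7: vr[D=1024/2501 E=2048/3121 F=1 G=4145/3121] → run D
t=8: vr[D=2048/2501 E=2048/3121 F=1 G=4145/3121] → run E
t=9: vr[D=2048/2501 E=3072/3121 F=1 G=4145/3121] → run D
t=10: vr[D=3072/2501 E=3072/3121 F=1 G=4145/3121] → run E
t=11: vr[D=3072/2501 E=4096/3121 F=1 G=4145/3121] → run F
t=12: vr[D=3072/2501 E=4096/3121 F=2 G=4145/3121] → run D
t=13: vr[D=4096/2501 E=4096/3121 F=2 G=4145/3121] → run E
t=14: vr[D=4096/2501 E=5120/3121 F=2 G=4145/3121] → run G
t=15: vr[D=4096/2501 E=5120/3121 F=2 G=7266/3121] → run D
t=16: vr[D=5120/2501 E=5120/3121 F=2 G=7266/3121] → run E
t=17: vr[D=5120/2501 E=6144/3121 F=2 G=7266/3121] → run E
t=18: vr[D=5120/2501 F=2 G=7266/3121] → run F
t=19: vr[D=5120/2501 F=3 G=7266/3121] → run D
t=20: vr[D=6144/2501 F=3 G=7266/3121] → run G
t=21: vr[D=6144/2501 F=3 G=10387/3121] → run D
t=22: vr[F=3 G=10387/3121] → run F
t=23: vr[F=4 G=10387/3121] → run G
t=24: vr[F=4 G=13508/3121] → run F
t=25: vr[F=5 G=13508/3121] → run G
t=26: vr[F=5 G=16629/3121] → run F
t=27: vr[F=6 G=16629/3121] → run G
t=28: vr[F=6] → run F
t=29: vr[F=7] → run F
t=30: (idle)
t=31: (idle)
t=32: (idle)
t=33: (idle)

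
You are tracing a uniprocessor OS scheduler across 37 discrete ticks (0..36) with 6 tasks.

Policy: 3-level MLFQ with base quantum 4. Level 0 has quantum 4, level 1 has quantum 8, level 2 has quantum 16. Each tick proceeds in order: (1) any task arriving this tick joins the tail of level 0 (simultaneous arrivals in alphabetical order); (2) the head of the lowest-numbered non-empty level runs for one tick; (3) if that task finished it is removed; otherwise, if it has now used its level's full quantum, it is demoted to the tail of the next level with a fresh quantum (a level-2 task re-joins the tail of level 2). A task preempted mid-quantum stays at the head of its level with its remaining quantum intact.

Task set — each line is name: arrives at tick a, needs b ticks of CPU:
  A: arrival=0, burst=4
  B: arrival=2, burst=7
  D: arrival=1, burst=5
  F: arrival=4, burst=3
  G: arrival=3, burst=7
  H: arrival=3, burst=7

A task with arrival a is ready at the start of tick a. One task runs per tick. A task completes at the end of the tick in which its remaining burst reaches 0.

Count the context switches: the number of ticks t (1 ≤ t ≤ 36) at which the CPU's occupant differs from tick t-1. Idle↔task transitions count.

t=0: L0/L1/L2 = A/-/- → run A
t=1: L0/L1/L2 = AD/-/- → run A
t=2: L0/L1/L2 = ADB/-/- → run A
t=3: L0/L1/L2 = ADBGH/-/- → run A
t=4: L0/L1/L2 = DBGHF/-/- → run D
t=5: L0/L1/L2 = DBGHF/-/- → run D
t=6: L0/L1/L2 = DBGHF/-/- → run D
t=7: L0/L1/L2 = DBGHF/-/- → run D
t=8: L0/L1/L2 = BGHF/D/- → run B
t=9: L0/L1/L2 = BGHF/D/- → run B
t=10: L0/L1/L2 = BGHF/D/- → run B
t=11: L0/L1/L2 = BGHF/D/- → run B
t=12: L0/L1/L2 = GHF/DB/- → run G
t=13: L0/L1/L2 = GHF/DB/- → run G
t=14: L0/L1/L2 = GHF/DB/- → run G
t=15: L0/L1/L2 = GHF/DB/- → run G
t=16: L0/L1/L2 = HF/DBG/- → run H
t=17: L0/L1/L2 = HF/DBG/- → run H
t=18: L0/L1/L2 = HF/DBG/- → run H
t=19: L0/L1/L2 = HF/DBG/- → run H
t=20: L0/L1/L2 = F/DBGH/- → run F
t=21: L0/L1/L2 = F/DBGH/- → run F
t=22: L0/L1/L2 = F/DBGH/- → run F
t=23: L0/L1/L2 = -/DBGH/- → run D
t=24: L0/L1/L2 = -/BGH/- → run B
t=25: L0/L1/L2 = -/BGH/- → run B
t=26: L0/L1/L2 = -/BGH/- → run B
t=27: L0/L1/L2 = -/GH/- → run G
t=28: L0/L1/L2 = -/GH/- → run G
t=29: L0/L1/L2 = -/GH/- → run G
t=30: L0/L1/L2 = -/H/- → run H
t=31: L0/L1/L2 = -/H/- → run H
t=32: L0/L1/L2 = -/H/- → run H
t=33: (idle)
t=34: (idle)
t=35: (idle)
t=36: (idle)

context switches = 10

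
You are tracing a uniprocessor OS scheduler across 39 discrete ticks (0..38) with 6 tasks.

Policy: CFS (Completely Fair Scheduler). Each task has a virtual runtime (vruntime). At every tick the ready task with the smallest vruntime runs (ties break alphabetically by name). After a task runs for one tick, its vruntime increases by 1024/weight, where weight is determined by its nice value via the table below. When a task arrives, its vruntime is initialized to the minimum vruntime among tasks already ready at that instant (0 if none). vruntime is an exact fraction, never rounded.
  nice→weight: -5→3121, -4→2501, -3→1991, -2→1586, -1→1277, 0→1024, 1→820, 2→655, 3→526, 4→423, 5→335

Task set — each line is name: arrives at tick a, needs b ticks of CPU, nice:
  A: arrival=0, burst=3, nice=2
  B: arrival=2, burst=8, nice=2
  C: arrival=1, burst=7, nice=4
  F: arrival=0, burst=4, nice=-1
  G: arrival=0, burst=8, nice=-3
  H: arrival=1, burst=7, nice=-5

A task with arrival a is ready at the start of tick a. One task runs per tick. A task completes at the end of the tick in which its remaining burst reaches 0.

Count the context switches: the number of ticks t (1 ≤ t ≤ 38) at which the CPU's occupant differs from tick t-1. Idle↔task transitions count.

t=0: vr[A=0 F=0 G=0] → run A
t=1: vr[A=1024/655 C=0 F=0 G=0 H=0] → run C
t=2: vr[A=1024/655 B=0 C=1024/423 F=0 G=0 H=0] → run B
t=3: vr[A=1024/655 B=1024/655 C=1024/423 F=0 G=0 H=0] → run F
t=4: vr[A=1024/655 B=1024/655 C=1024/423 F=1024/1277 G=0 H=0] → run G
t=5: vr[A=1024/655 B=1024/655 C=1024/423 F=1024/1277 G=1024/1991 H=0] → run H
t=6: vr[A=1024/655 B=1024/655 C=1024/423 F=1024/1277 G=1024/1991 H=1024/3121] → run H
t=7: vr[A=1024/655 B=1024/655 C=1024/423 F=1024/1277 G=1024/1991 H=2048/3121] → run G
t=8: vr[A=1024/655 B=1024/655 C=1024/423 F=1024/1277 G=2048/1991 H=2048/3121] → run H
t=9: vr[A=1024/655 B=1024/655 C=1024/423 F=1024/1277 G=2048/1991 H=3072/3121] → run F
t=10: vr[A=1024/655 B=1024/655 C=1024/423 F=2048/1277 G=2048/1991 H=3072/3121] → run H
t=11: vr[A=1024/655 B=1024/655 C=1024/423 F=2048/1277 G=2048/1991 H=4096/3121] → run G
t=12: vr[A=1024/655 B=1024/655 C=1024/423 F=2048/1277 G=3072/1991 H=4096/3121] → run H
t=13: vr[A=1024/655 B=1024/655 C=1024/423 F=2048/1277 G=3072/1991 H=5120/3121] → run G
t=14: vr[A=1024/655 B=1024/655 C=1024/423 F=2048/1277 G=4096/1991 H=5120/3121] → run A
t=15: vr[A=2048/655 B=1024/655 C=1024/423 F=2048/1277 G=4096/1991 H=5120/3121] → run B
t=16: vr[A=2048/655 B=2048/655 C=1024/423 F=2048/1277 G=4096/1991 H=5120/3121] → run F
t=17: vr[A=2048/655 B=2048/655 C=1024/423 F=3072/1277 G=4096/1991 H=5120/3121] → run H
t=18: vr[A=2048/655 B=2048/655 C=1024/423 F=3072/1277 G=4096/1991 H=6144/3121] → run H
t=19: vr[A=2048/655 B=2048/655 C=1024/423 F=3072/1277 G=4096/1991] → run G
t=20: vr[A=2048/655 B=2048/655 C=1024/423 F=3072/1277 G=5120/1991] → run F
t=21: vr[A=2048/655 B=2048/655 C=1024/423 G=5120/1991] → run C
t=22: vr[A=2048/655 B=2048/655 C=2048/423 G=5120/1991] → run G
t=23: vr[A=2048/655 B=2048/655 C=2048/423 G=6144/1991] → run G
t=24: vr[A=2048/655 B=2048/655 C=2048/423 G=7168/1991] → run A
t=25: vr[B=2048/655 C=2048/423 G=7168/1991] → run B
t=26: vr[B=3072/655 C=2048/423 G=7168/1991] → run G
t=27: vr[B=3072/655 C=2048/423] → run B
t=28: vr[B=4096/655 C=2048/423] → run C
t=29: vr[B=4096/655 C=1024/141] → run B
t=30: vr[B=1024/131 C=1024/141] → run C
t=31: vr[B=1024/131 C=4096/423] → run B
t=32: vr[B=6144/655 C=4096/423] → run B
t=33: vr[B=7168/655 C=4096/423] → run C
t=34: vr[B=7168/655 C=5120/423] → run B
t=35: vr[C=5120/423] → run C
t=36: vr[C=2048/141] → run C
t=37: (idle)
t=38: (idle)

context switches = 32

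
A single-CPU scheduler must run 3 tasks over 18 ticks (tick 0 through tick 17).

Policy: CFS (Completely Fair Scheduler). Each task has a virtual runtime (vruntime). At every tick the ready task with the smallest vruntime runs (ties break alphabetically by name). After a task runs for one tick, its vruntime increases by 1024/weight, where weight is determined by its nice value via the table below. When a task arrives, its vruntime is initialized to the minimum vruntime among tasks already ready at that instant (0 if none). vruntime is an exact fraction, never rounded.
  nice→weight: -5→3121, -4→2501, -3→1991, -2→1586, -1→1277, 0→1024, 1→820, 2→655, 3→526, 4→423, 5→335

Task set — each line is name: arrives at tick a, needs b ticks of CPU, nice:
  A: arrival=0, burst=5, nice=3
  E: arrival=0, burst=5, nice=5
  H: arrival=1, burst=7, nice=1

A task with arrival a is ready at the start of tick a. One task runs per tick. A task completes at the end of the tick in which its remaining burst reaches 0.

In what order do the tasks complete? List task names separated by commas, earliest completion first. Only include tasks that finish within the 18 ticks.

completion order = H, A, E

t=0: vr[A=0 E=0] → run A
t=1: vr[A=512/263 E=0 H=0] → run E
t=2: vr[A=512/263 E=1024/335 H=0] → run H
t=3: vr[A=512/263 E=1024/335 H=256/205] → run H
t=4: vr[A=512/263 E=1024/335 H=512/205] → run A
t=5: vr[A=1024/263 E=1024/335 H=512/205] → run H
t=6: vr[A=1024/263 E=1024/335 H=768/205] → run E
t=7: vr[A=1024/263 E=2048/335 H=768/205] → run H
t=8: vr[A=1024/263 E=2048/335 H=1024/205] → run A
t=9: vr[A=1536/263 E=2048/335 H=1024/205] → run H
t=10: vr[A=1536/263 E=2048/335 H=256/41] → run A
t=11: vr[A=2048/263 E=2048/335 H=256/41] → run E
t=12: vr[A=2048/263 E=3072/335 H=256/41] → run H
t=13: vr[A=2048/263 E=3072/335 H=1536/205] → run H
t=14: vr[A=2048/263 E=3072/335] → run A
t=15: vr[E=3072/335] → run E
t=16: vr[E=4096/335] → run E
t=17: (idle)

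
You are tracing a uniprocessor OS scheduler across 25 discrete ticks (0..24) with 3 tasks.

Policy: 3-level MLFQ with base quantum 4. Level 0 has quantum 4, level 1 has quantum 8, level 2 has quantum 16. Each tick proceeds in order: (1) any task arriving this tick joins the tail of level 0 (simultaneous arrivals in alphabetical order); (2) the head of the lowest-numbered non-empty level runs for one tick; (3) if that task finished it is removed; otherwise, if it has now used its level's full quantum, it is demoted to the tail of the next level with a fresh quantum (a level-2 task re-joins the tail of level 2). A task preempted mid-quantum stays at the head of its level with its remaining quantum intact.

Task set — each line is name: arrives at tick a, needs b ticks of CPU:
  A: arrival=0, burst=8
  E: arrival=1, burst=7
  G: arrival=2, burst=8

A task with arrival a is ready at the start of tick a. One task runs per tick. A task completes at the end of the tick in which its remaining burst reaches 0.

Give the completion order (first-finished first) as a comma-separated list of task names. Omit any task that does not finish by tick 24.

t=0: L0/L1/L2 = A/-/- → run A
t=1: L0/L1/L2 = AE/-/- → run A
t=2: L0/L1/L2 = AEG/-/- → run A
t=3: L0/L1/L2 = AEG/-/- → run A
t=4: L0/L1/L2 = EG/A/- → run E
t=5: L0/L1/L2 = EG/A/- → run E
t=6: L0/L1/L2 = EG/A/- → run E
t=7: L0/L1/L2 = EG/A/- → run E
t=8: L0/L1/L2 = G/AE/- → run G
t=9: L0/L1/L2 = G/AE/- → run G
t=10: L0/L1/L2 = G/AE/- → run G
t=11: L0/L1/L2 = G/AE/- → run G
t=12: L0/L1/L2 = -/AEG/- → run A
t=13: L0/L1/L2 = -/AEG/- → run A
t=14: L0/L1/L2 = -/AEG/- → run A
t=15: L0/L1/L2 = -/AEG/- → run A
t=16: L0/L1/L2 = -/EG/- → run E
t=17: L0/L1/L2 = -/EG/- → run E
t=18: L0/L1/L2 = -/EG/- → run E
t=19: L0/L1/L2 = -/G/- → run G
t=20: L0/L1/L2 = -/G/- → run G
t=21: L0/L1/L2 = -/G/- → run G
t=22: L0/L1/L2 = -/G/- → run G
t=23: (idle)
t=24: (idle)

completion order = A, E, G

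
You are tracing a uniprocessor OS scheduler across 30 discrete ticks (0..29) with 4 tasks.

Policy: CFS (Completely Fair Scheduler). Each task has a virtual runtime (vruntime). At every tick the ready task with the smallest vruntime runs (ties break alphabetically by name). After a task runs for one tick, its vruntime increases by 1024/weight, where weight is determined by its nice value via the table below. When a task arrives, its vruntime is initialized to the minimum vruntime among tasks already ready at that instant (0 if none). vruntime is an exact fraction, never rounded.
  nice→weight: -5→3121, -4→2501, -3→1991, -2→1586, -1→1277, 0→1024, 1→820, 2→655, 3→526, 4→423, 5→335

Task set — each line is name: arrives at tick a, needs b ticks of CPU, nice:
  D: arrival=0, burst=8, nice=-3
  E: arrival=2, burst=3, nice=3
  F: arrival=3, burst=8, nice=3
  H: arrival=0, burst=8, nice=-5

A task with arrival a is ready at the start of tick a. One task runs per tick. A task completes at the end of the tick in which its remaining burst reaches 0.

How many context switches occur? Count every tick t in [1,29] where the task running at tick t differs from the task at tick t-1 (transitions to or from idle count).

t=0: vr[D=0 H=0] → run D
t=1: vr[D=1024/1991 H=0] → run H
t=2: vr[D=1024/1991 E=1024/3121 H=1024/3121] → run E
t=3: vr[D=1024/1991 E=1867264/820823 F=1024/3121 H=1024/3121] → run F
t=4: vr[D=1024/1991 E=1867264/820823 F=1867264/820823 H=1024/3121] → run H
t=5: vr[D=1024/1991 E=1867264/820823 F=1867264/820823 H=2048/3121] → run D
t=6: vr[D=2048/1991 E=1867264/820823 F=1867264/820823 H=2048/3121] → run H
t=7: vr[D=2048/1991 E=1867264/820823 F=1867264/820823 H=3072/3121] → run H
t=8: vr[D=2048/1991 E=1867264/820823 F=1867264/820823 H=4096/3121] → run D
t=9: vr[D=3072/1991 E=1867264/820823 F=1867264/820823 H=4096/3121] → run H
t=10: vr[D=3072/1991 E=1867264/820823 F=1867264/820823 H=5120/3121] → run D
t=11: vr[D=4096/1991 E=1867264/820823 F=1867264/820823 H=5120/3121] → run H
t=12: vr[D=4096/1991 E=1867264/820823 F=1867264/820823 H=6144/3121] → run H
t=13: vr[D=4096/1991 E=1867264/820823 F=1867264/820823 H=7168/3121] → run D
t=14: vr[D=5120/1991 E=1867264/820823 F=1867264/820823 H=7168/3121] → run E
t=15: vr[D=5120/1991 E=3465216/820823 F=1867264/820823 H=7168/3121] → run F
t=16: vr[D=5120/1991 E=3465216/820823 F=3465216/820823 H=7168/3121] → run H
t=17: vr[D=5120/1991 E=3465216/820823 F=3465216/820823] → run D
t=18: vr[D=6144/1991 E=3465216/820823 F=3465216/820823] → run D
t=19: vr[D=7168/1991 E=3465216/820823 F=3465216/820823] → run D
t=20: vr[E=3465216/820823 F=3465216/820823] → run E
t=21: vr[F=3465216/820823] → run F
t=22: vr[F=5063168/820823] → run F
t=23: vr[F=6661120/820823] → run F
t=24: vr[F=8259072/820823] → run F
t=25: vr[F=9857024/820823] → run F
t=26: vr[F=11454976/820823] → run F
t=27: (idle)
t=28: (idle)
t=29: (idle)

context switches = 18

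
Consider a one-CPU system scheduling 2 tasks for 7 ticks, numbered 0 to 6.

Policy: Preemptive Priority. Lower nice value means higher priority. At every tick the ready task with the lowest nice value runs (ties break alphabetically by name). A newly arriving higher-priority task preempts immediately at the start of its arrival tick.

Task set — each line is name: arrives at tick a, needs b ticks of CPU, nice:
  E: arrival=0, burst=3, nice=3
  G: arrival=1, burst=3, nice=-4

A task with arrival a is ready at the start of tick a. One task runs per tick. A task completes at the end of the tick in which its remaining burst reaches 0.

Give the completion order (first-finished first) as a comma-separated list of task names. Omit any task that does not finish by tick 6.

t=0: ready={E} → run E
t=1: ready={E,G} → run G
t=2: ready={E,G} → run G
t=3: ready={E,G} → run G
t=4: ready={E} → run E
t=5: ready={E} → run E
t=6: (idle)

completion order = G, E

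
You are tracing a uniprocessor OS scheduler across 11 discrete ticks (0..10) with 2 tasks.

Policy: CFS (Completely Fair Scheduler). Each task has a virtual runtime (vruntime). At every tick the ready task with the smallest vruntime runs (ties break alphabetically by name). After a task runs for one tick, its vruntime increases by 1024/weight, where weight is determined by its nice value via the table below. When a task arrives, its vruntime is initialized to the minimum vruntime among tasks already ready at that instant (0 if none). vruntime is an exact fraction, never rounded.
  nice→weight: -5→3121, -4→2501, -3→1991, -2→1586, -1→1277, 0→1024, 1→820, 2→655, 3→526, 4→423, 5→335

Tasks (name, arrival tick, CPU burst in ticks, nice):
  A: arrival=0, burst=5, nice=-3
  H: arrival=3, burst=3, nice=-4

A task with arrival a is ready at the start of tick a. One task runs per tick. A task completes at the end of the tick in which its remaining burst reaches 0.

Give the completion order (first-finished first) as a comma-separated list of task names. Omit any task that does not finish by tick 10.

completion order = A, H

t=0: vr[A=0] → run A
t=1: vr[A=1024/1991] → run A
t=2: vr[A=2048/1991] → run A
t=3: vr[A=3072/1991 H=3072/1991] → run A
t=4: vr[A=4096/1991 H=3072/1991] → run H
t=5: vr[A=4096/1991 H=9721856/4979491] → run H
t=6: vr[A=4096/1991 H=11760640/4979491] → run A
t=7: vr[H=11760640/4979491] → run H
t=8: (idle)
t=9: (idle)
t=10: (idle)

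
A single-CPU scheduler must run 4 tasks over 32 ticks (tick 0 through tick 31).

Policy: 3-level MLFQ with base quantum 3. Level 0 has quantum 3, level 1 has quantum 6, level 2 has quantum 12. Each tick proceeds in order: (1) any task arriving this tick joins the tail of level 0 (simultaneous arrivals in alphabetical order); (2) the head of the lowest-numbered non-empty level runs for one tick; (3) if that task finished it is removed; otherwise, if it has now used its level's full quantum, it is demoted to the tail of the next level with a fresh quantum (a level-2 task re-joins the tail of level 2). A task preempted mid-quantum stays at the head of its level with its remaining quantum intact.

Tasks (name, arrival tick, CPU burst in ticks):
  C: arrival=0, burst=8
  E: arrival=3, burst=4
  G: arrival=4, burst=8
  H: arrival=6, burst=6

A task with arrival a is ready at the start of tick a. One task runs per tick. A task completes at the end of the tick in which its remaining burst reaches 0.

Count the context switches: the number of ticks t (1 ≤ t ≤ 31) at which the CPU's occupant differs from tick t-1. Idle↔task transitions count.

t=0: L0/L1/L2 = C/-/- → run C
t=1: L0/L1/L2 = C/-/- → run C
t=2: L0/L1/L2 = C/-/- → run C
t=3: L0/L1/L2 = E/C/- → run E
t=4: L0/L1/L2 = EG/C/- → run E
t=5: L0/L1/L2 = EG/C/- → run E
t=6: L0/L1/L2 = GH/CE/- → run G
t=7: L0/L1/L2 = GH/CE/- → run G
t=8: L0/L1/L2 = GH/CE/- → run G
t=9: L0/L1/L2 = H/CEG/- → run H
t=10: L0/L1/L2 = H/CEG/- → run H
t=11: L0/L1/L2 = H/CEG/- → run H
t=12: L0/L1/L2 = -/CEGH/- → run C
t=13: L0/L1/L2 = -/CEGH/- → run C
t=14: L0/L1/L2 = -/CEGH/- → run C
t=15: L0/L1/L2 = -/CEGH/- → run C
t=16: L0/L1/L2 = -/CEGH/- → run C
t=17: L0/L1/L2 = -/EGH/- → run E
t=18: L0/L1/L2 = -/GH/- → run G
t=19: L0/L1/L2 = -/GH/- → run G
t=20: L0/L1/L2 = -/GH/- → run G
t=21: L0/L1/L2 = -/GH/- → run G
t=22: L0/L1/L2 = -/GH/- → run G
t=23: L0/L1/L2 = -/H/- → run H
t=24: L0/L1/L2 = -/H/- → run H
t=25: L0/L1/L2 = -/H/- → run H
t=26: (idle)
t=27: (idle)
t=28: (idle)
t=29: (idle)
t=30: (idle)
t=31: (idle)

context switches = 8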